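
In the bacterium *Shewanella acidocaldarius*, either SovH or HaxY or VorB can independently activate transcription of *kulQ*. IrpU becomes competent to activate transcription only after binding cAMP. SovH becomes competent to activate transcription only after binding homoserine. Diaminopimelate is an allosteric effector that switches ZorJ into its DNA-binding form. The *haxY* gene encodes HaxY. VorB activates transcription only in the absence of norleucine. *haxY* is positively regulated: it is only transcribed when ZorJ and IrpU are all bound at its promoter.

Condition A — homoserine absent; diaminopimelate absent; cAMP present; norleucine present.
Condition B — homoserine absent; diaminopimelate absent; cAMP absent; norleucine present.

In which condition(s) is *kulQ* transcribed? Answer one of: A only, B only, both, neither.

Condition A:
Homoserine is absent, so SovH is inactive.
Diaminopimelate is absent, so ZorJ is inactive.
cAMP is present, so IrpU is active.
Required activator ZorJ is absent, so *haxY* is not transcribed.
So HaxY is not produced.
Norleucine is present, so VorB is inactive.
No activator is available at the *kulQ* promoter, so *kulQ* is not transcribed.
→ *kulQ* is OFF in A.
Condition B:
Homoserine is absent, so SovH is inactive.
Diaminopimelate is absent, so ZorJ is inactive.
cAMP is absent, so IrpU is inactive.
Required activator ZorJ is absent, so *haxY* is not transcribed.
So HaxY is not produced.
Norleucine is present, so VorB is inactive.
No activator is available at the *kulQ* promoter, so *kulQ* is not transcribed.
→ *kulQ* is OFF in B.

neither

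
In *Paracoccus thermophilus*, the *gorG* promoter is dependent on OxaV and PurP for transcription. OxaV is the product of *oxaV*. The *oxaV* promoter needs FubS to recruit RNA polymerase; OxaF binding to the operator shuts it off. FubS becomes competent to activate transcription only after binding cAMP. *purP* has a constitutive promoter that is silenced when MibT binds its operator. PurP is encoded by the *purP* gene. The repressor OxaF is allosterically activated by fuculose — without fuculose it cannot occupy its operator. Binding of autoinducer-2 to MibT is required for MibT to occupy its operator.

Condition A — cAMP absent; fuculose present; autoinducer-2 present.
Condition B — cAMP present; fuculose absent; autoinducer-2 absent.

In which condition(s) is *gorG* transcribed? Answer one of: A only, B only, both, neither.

B only

Condition A:
cAMP is absent, so FubS is inactive.
Fuculose is present, so OxaF is active.
With repressor OxaF bound, *oxaV* is not transcribed.
So OxaV is not produced.
Autoinducer-2 is present, so MibT is active.
With repressor MibT bound, *purP* is not transcribed.
So PurP is not produced.
Required activator OxaV is absent, so *gorG* is not transcribed.
→ *gorG* is OFF in A.
Condition B:
cAMP is present, so FubS is active.
Fuculose is absent, so OxaF is inactive.
No repressor is bound and FubS is active, so *oxaV* is transcribed.
So OxaV is produced and active.
Autoinducer-2 is absent, so MibT is inactive.
With no repressor bound, *purP* is transcribed.
So PurP is produced and active.
No repressor is bound and OxaV and PurP are active, so *gorG* is transcribed.
→ *gorG* is ON in B.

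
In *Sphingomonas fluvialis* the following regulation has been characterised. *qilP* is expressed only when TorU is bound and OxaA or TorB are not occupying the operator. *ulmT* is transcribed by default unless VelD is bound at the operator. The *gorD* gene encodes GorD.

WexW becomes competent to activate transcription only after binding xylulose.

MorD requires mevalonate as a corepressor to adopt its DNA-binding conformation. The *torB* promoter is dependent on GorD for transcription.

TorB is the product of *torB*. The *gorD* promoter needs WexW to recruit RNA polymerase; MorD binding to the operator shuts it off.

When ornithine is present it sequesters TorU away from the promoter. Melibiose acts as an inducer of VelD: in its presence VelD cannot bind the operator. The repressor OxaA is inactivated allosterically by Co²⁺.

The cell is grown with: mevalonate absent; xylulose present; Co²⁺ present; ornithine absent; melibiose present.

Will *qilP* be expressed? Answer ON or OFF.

OFF

Co²⁺ is present, so OxaA is inactive.
Ornithine is absent, so TorU is active.
Xylulose is present, so WexW is active.
Mevalonate is absent, so MorD is inactive.
No repressor is bound and WexW is active, so *gorD* is transcribed.
So GorD is produced and active.
No repressor is bound and GorD is active, so *torB* is transcribed.
So TorB is produced and active.
With repressor TorB bound, *qilP* is not transcribed.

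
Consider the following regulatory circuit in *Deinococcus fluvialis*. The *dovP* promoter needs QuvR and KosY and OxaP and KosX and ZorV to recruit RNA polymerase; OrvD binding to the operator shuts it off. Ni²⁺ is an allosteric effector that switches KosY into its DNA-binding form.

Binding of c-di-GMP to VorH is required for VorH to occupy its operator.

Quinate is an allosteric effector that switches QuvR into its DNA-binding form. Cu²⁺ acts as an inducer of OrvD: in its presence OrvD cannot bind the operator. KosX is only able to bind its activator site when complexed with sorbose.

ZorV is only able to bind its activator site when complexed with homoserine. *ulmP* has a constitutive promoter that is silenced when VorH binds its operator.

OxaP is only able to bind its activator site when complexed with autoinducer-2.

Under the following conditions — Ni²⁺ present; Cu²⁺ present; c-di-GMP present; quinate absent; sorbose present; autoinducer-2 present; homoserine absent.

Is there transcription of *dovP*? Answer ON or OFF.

Quinate is absent, so QuvR is inactive.
Ni²⁺ is present, so KosY is active.
Autoinducer-2 is present, so OxaP is active.
Sorbose is present, so KosX is active.
Homoserine is absent, so ZorV is inactive.
Cu²⁺ is present, so OrvD is inactive.
Required activator QuvR is absent, so *dovP* is not transcribed.

OFF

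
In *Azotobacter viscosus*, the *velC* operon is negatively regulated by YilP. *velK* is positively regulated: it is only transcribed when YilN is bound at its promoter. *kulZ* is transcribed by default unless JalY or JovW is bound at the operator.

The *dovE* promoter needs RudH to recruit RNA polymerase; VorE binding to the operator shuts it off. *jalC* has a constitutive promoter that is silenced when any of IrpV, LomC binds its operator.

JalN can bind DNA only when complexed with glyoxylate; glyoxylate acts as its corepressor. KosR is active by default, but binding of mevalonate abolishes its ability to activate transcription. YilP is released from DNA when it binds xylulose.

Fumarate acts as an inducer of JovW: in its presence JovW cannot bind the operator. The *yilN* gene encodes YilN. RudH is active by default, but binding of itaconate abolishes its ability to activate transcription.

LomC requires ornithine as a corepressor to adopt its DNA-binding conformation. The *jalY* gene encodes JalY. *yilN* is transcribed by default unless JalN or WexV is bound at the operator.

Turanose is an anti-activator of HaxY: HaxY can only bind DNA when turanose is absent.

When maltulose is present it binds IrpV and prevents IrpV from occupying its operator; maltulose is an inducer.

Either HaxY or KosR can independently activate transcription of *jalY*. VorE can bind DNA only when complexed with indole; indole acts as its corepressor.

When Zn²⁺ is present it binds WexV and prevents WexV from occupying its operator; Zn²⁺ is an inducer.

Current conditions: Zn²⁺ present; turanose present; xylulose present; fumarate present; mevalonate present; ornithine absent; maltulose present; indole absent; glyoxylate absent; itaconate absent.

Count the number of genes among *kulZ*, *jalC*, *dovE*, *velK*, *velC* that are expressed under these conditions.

5

Turanose is present, so HaxY is inactive.
Mevalonate is present, so KosR is inactive.
No activator is available at the *jalY* promoter, so *jalY* is not transcribed.
So JalY is not produced.
Fumarate is present, so JovW is inactive.
With no repressor bound, *kulZ* is transcribed.
→ *kulZ* is ON.
Maltulose is present, so IrpV is inactive.
Ornithine is absent, so LomC is inactive.
With no repressor bound, *jalC* is transcribed.
→ *jalC* is ON.
Indole is absent, so VorE is inactive.
Itaconate is absent, so RudH is active.
No repressor is bound and RudH is active, so *dovE* is transcribed.
→ *dovE* is ON.
Glyoxylate is absent, so JalN is inactive.
Zn²⁺ is present, so WexV is inactive.
With no repressor bound, *yilN* is transcribed.
So YilN is produced and active.
No repressor is bound and YilN is active, so *velK* is transcribed.
→ *velK* is ON.
Xylulose is present, so YilP is inactive.
With no repressor bound, *velC* is transcribed.
→ *velC* is ON.
5 of the 5 genes are transcribed.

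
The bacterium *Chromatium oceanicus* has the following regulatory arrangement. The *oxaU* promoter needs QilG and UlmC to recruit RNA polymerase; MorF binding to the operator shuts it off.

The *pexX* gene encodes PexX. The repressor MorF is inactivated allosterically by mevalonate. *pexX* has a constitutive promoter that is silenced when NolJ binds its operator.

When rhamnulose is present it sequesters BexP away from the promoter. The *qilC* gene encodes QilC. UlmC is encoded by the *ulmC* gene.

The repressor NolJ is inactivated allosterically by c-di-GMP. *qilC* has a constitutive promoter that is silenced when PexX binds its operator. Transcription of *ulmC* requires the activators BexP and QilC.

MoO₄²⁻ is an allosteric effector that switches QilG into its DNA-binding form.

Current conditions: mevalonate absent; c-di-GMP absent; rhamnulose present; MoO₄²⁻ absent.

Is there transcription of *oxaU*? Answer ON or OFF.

Mevalonate is absent, so MorF is active.
MoO₄²⁻ is absent, so QilG is inactive.
Rhamnulose is present, so BexP is inactive.
c-di-GMP is absent, so NolJ is active.
With repressor NolJ bound, *pexX* is not transcribed.
So PexX is not produced.
With no repressor bound, *qilC* is transcribed.
So QilC is produced and active.
Required activator BexP is absent, so *ulmC* is not transcribed.
So UlmC is not produced.
With repressor MorF bound, *oxaU* is not transcribed.

OFF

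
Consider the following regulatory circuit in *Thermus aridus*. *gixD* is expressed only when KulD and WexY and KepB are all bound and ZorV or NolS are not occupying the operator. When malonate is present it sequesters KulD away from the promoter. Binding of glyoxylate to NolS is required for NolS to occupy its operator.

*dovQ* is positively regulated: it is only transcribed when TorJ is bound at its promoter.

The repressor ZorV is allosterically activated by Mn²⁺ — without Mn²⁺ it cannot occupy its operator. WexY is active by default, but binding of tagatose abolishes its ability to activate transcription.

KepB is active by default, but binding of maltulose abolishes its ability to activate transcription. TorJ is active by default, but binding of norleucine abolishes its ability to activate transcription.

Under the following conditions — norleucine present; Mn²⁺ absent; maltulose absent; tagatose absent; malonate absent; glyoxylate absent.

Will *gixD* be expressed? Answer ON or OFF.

ON

Mn²⁺ is absent, so ZorV is inactive.
Malonate is absent, so KulD is active.
Tagatose is absent, so WexY is active.
Glyoxylate is absent, so NolS is inactive.
Maltulose is absent, so KepB is active.
No repressor is bound and KulD and WexY and KepB are active, so *gixD* is transcribed.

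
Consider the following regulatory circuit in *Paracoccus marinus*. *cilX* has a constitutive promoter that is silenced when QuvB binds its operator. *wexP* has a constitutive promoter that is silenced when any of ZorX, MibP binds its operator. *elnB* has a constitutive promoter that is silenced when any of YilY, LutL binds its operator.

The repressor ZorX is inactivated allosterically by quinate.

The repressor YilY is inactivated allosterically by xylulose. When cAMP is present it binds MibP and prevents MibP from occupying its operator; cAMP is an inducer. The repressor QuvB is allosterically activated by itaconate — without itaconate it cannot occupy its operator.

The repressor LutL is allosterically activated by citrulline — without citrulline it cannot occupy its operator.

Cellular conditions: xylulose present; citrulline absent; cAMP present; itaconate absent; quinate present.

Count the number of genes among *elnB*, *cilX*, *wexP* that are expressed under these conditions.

Xylulose is present, so YilY is inactive.
Citrulline is absent, so LutL is inactive.
With no repressor bound, *elnB* is transcribed.
→ *elnB* is ON.
Itaconate is absent, so QuvB is inactive.
With no repressor bound, *cilX* is transcribed.
→ *cilX* is ON.
Quinate is present, so ZorX is inactive.
cAMP is present, so MibP is inactive.
With no repressor bound, *wexP* is transcribed.
→ *wexP* is ON.
3 of the 3 genes are transcribed.

3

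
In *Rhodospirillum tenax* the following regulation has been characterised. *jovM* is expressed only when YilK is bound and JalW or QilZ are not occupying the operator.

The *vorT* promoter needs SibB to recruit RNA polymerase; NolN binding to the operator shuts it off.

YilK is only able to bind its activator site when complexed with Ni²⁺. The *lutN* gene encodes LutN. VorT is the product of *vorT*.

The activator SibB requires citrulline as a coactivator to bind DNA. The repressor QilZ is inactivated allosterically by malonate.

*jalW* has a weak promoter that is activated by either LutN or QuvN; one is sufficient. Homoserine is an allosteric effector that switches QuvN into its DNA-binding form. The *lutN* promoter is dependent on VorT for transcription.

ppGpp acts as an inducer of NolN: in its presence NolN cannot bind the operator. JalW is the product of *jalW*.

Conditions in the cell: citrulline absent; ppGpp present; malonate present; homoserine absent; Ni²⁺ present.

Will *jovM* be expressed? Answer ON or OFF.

ON

Citrulline is absent, so SibB is inactive.
ppGpp is present, so NolN is inactive.
Required activator SibB is absent, so *vorT* is not transcribed.
So VorT is not produced.
Required activator VorT is absent, so *lutN* is not transcribed.
So LutN is not produced.
Homoserine is absent, so QuvN is inactive.
No activator is available at the *jalW* promoter, so *jalW* is not transcribed.
So JalW is not produced.
Ni²⁺ is present, so YilK is active.
Malonate is present, so QilZ is inactive.
No repressor is bound and YilK is active, so *jovM* is transcribed.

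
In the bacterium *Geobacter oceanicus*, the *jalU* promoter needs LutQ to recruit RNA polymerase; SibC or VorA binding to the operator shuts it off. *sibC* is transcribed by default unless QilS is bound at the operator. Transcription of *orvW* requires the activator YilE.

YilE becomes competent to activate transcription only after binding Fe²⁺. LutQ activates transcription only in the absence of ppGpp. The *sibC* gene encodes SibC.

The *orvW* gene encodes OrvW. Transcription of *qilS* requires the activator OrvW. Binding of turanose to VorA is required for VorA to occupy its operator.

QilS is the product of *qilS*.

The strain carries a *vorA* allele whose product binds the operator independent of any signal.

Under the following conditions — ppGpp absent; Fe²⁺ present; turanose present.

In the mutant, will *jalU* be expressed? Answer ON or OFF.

Fe²⁺ is present, so YilE is active.
No repressor is bound and YilE is active, so *orvW* is transcribed.
So OrvW is produced and active.
No repressor is bound and OrvW is active, so *qilS* is transcribed.
So QilS is produced and active.
With repressor QilS bound, *sibC* is not transcribed.
So SibC is not produced.
ppGpp is absent, so LutQ is active.
VorA is constitutively active in this strain.
With repressor VorA bound, *jalU* is not transcribed.

OFF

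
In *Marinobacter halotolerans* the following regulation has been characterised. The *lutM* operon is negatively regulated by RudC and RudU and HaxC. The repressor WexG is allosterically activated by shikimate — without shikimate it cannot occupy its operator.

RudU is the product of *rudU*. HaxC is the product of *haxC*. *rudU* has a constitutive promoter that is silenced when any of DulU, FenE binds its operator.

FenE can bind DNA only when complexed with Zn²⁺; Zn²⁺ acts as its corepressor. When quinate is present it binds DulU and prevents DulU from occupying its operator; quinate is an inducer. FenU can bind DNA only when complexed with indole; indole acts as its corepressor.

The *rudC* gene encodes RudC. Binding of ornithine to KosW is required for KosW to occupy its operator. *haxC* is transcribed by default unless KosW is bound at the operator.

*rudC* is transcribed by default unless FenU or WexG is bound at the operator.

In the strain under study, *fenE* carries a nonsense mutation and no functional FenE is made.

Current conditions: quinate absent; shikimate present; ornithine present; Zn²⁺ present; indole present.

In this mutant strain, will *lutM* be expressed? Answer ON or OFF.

Indole is present, so FenU is active.
Shikimate is present, so WexG is active.
With repressor FenU bound, *rudC* is not transcribed.
So RudC is not produced.
Quinate is absent, so DulU is active.
FenE is non-functional in this strain, so it has no effect.
With repressor DulU bound, *rudU* is not transcribed.
So RudU is not produced.
Ornithine is present, so KosW is active.
With repressor KosW bound, *haxC* is not transcribed.
So HaxC is not produced.
With no repressor bound, *lutM* is transcribed.

ON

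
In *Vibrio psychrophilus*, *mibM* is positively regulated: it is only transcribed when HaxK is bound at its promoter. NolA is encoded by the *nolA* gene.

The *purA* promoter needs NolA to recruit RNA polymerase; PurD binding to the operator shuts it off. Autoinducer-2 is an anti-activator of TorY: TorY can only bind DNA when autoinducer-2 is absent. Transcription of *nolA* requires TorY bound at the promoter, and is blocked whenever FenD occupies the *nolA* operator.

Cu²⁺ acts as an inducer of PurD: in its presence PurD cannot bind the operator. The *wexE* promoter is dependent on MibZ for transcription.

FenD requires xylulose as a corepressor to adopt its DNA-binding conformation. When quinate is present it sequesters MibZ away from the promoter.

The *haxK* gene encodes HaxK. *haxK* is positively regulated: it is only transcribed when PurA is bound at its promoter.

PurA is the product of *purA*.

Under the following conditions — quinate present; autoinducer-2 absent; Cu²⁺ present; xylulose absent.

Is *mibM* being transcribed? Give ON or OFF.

ON

Autoinducer-2 is absent, so TorY is active.
Xylulose is absent, so FenD is inactive.
No repressor is bound and TorY is active, so *nolA* is transcribed.
So NolA is produced and active.
Cu²⁺ is present, so PurD is inactive.
No repressor is bound and NolA is active, so *purA* is transcribed.
So PurA is produced and active.
No repressor is bound and PurA is active, so *haxK* is transcribed.
So HaxK is produced and active.
No repressor is bound and HaxK is active, so *mibM* is transcribed.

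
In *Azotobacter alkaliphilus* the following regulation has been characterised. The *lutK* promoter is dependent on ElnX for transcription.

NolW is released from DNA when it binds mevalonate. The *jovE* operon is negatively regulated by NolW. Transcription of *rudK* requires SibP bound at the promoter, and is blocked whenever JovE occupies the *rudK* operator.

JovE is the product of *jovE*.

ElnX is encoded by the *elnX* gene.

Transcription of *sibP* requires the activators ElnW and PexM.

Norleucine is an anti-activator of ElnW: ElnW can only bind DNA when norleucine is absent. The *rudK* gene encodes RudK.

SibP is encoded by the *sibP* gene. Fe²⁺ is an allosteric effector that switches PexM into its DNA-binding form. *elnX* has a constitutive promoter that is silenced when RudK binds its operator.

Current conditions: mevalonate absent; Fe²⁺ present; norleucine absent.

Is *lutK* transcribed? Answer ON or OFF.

Norleucine is absent, so ElnW is active.
Fe²⁺ is present, so PexM is active.
No repressor is bound and ElnW and PexM are active, so *sibP* is transcribed.
So SibP is produced and active.
Mevalonate is absent, so NolW is active.
With repressor NolW bound, *jovE* is not transcribed.
So JovE is not produced.
No repressor is bound and SibP is active, so *rudK* is transcribed.
So RudK is produced and active.
With repressor RudK bound, *elnX* is not transcribed.
So ElnX is not produced.
Required activator ElnX is absent, so *lutK* is not transcribed.

OFF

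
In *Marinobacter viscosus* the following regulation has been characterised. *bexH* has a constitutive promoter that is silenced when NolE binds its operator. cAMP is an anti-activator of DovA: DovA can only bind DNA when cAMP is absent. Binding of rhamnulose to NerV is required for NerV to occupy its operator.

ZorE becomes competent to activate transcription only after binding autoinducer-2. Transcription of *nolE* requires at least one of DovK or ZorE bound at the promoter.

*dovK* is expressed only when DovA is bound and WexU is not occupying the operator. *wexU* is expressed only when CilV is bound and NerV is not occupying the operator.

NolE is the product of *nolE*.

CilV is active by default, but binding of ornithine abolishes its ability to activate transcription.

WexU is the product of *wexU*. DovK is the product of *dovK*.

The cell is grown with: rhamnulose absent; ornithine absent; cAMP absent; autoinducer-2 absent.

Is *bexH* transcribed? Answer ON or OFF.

Rhamnulose is absent, so NerV is inactive.
Ornithine is absent, so CilV is active.
No repressor is bound and CilV is active, so *wexU* is transcribed.
So WexU is produced and active.
cAMP is absent, so DovA is active.
With repressor WexU bound, *dovK* is not transcribed.
So DovK is not produced.
Autoinducer-2 is absent, so ZorE is inactive.
No activator is available at the *nolE* promoter, so *nolE* is not transcribed.
So NolE is not produced.
With no repressor bound, *bexH* is transcribed.

ON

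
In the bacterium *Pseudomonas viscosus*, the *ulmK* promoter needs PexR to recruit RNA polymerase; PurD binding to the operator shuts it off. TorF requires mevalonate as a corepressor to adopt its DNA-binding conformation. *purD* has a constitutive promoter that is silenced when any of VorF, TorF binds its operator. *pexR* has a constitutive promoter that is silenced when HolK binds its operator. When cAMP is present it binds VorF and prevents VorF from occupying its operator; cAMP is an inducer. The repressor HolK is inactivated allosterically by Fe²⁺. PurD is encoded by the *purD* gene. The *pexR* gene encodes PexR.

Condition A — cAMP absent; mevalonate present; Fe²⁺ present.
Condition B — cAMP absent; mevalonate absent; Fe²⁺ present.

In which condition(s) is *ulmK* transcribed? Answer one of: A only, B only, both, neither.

Condition A:
cAMP is absent, so VorF is active.
Mevalonate is present, so TorF is active.
With repressor VorF bound, *purD* is not transcribed.
So PurD is not produced.
Fe²⁺ is present, so HolK is inactive.
With no repressor bound, *pexR* is transcribed.
So PexR is produced and active.
No repressor is bound and PexR is active, so *ulmK* is transcribed.
→ *ulmK* is ON in A.
Condition B:
cAMP is absent, so VorF is active.
Mevalonate is absent, so TorF is inactive.
With repressor VorF bound, *purD* is not transcribed.
So PurD is not produced.
Fe²⁺ is present, so HolK is inactive.
With no repressor bound, *pexR* is transcribed.
So PexR is produced and active.
No repressor is bound and PexR is active, so *ulmK* is transcribed.
→ *ulmK* is ON in B.

both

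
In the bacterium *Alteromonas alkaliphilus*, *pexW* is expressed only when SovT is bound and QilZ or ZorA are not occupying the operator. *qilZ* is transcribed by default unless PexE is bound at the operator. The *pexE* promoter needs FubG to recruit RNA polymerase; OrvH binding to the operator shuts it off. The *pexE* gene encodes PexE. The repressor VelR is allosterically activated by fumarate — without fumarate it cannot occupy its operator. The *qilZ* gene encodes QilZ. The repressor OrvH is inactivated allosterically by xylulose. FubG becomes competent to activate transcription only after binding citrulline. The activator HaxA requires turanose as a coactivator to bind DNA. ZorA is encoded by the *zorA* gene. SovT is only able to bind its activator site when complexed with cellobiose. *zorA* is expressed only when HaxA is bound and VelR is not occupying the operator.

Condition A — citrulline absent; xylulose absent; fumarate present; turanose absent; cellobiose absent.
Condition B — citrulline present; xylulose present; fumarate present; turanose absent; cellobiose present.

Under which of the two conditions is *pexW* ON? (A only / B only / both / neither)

Condition A:
Citrulline is absent, so FubG is inactive.
Xylulose is absent, so OrvH is active.
With repressor OrvH bound, *pexE* is not transcribed.
So PexE is not produced.
With no repressor bound, *qilZ* is transcribed.
So QilZ is produced and active.
Fumarate is present, so VelR is active.
Turanose is absent, so HaxA is inactive.
With repressor VelR bound, *zorA* is not transcribed.
So ZorA is not produced.
Cellobiose is absent, so SovT is inactive.
With repressor QilZ bound, *pexW* is not transcribed.
→ *pexW* is OFF in A.
Condition B:
Citrulline is present, so FubG is active.
Xylulose is present, so OrvH is inactive.
No repressor is bound and FubG is active, so *pexE* is transcribed.
So PexE is produced and active.
With repressor PexE bound, *qilZ* is not transcribed.
So QilZ is not produced.
Fumarate is present, so VelR is active.
Turanose is absent, so HaxA is inactive.
With repressor VelR bound, *zorA* is not transcribed.
So ZorA is not produced.
Cellobiose is present, so SovT is active.
No repressor is bound and SovT is active, so *pexW* is transcribed.
→ *pexW* is ON in B.

B only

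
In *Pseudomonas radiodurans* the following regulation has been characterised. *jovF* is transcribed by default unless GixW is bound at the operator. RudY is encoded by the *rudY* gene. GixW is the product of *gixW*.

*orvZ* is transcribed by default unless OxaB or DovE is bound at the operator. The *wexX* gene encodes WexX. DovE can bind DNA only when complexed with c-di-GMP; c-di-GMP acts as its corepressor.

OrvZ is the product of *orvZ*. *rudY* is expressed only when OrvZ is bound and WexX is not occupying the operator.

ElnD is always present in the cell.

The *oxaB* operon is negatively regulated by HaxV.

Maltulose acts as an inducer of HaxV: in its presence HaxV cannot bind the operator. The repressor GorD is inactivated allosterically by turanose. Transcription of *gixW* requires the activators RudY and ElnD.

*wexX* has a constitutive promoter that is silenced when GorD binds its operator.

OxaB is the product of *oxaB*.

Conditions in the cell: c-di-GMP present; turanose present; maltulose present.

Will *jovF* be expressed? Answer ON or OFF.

Maltulose is present, so HaxV is inactive.
With no repressor bound, *oxaB* is transcribed.
So OxaB is produced and active.
c-di-GMP is present, so DovE is active.
With repressor OxaB bound, *orvZ* is not transcribed.
So OrvZ is not produced.
Turanose is present, so GorD is inactive.
With no repressor bound, *wexX* is transcribed.
So WexX is produced and active.
With repressor WexX bound, *rudY* is not transcribed.
So RudY is not produced.
ElnD is produced constitutively and is active.
Required activator RudY is absent, so *gixW* is not transcribed.
So GixW is not produced.
With no repressor bound, *jovF* is transcribed.

ON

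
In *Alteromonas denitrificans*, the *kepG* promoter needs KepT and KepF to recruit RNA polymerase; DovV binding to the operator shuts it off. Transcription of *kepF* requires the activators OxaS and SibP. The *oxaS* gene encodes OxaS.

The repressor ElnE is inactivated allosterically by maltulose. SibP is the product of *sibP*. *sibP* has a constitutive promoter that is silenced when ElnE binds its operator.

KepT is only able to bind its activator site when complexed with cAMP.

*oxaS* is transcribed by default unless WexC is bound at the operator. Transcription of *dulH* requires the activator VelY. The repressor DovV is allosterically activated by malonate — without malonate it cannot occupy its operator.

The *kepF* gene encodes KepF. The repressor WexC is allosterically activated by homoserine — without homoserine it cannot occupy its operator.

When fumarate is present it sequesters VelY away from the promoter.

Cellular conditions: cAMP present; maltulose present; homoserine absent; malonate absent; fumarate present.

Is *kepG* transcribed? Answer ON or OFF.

cAMP is present, so KepT is active.
Malonate is absent, so DovV is inactive.
Homoserine is absent, so WexC is inactive.
With no repressor bound, *oxaS* is transcribed.
So OxaS is produced and active.
Maltulose is present, so ElnE is inactive.
With no repressor bound, *sibP* is transcribed.
So SibP is produced and active.
No repressor is bound and OxaS and SibP are active, so *kepF* is transcribed.
So KepF is produced and active.
No repressor is bound and KepT and KepF are active, so *kepG* is transcribed.

ON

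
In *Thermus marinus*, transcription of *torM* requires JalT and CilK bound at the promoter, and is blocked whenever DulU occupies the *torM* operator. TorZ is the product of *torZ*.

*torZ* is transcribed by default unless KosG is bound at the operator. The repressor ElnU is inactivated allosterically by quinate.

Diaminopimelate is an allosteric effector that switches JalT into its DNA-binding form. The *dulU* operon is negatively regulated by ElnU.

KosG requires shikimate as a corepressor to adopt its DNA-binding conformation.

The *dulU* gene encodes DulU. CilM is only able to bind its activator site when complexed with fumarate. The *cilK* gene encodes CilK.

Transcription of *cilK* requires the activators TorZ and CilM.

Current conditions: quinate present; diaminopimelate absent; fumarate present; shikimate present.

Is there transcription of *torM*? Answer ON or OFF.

Diaminopimelate is absent, so JalT is inactive.
Quinate is present, so ElnU is inactive.
With no repressor bound, *dulU* is transcribed.
So DulU is produced and active.
Shikimate is present, so KosG is active.
With repressor KosG bound, *torZ* is not transcribed.
So TorZ is not produced.
Fumarate is present, so CilM is active.
Required activator TorZ is absent, so *cilK* is not transcribed.
So CilK is not produced.
With repressor DulU bound, *torM* is not transcribed.

OFF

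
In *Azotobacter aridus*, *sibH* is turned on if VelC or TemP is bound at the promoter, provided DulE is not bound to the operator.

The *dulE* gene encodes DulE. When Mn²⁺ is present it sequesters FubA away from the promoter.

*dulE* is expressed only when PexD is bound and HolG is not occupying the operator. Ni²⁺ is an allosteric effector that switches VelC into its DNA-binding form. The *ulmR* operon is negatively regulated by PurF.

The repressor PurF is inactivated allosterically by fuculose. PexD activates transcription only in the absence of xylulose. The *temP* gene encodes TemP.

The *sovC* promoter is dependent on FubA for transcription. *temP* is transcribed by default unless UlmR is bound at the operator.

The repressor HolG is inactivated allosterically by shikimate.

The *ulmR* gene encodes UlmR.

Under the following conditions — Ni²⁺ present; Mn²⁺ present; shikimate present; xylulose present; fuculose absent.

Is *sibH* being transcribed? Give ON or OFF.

Ni²⁺ is present, so VelC is active.
Xylulose is present, so PexD is inactive.
Shikimate is present, so HolG is inactive.
Required activator PexD is absent, so *dulE* is not transcribed.
So DulE is not produced.
Fuculose is absent, so PurF is active.
With repressor PurF bound, *ulmR* is not transcribed.
So UlmR is not produced.
With no repressor bound, *temP* is transcribed.
So TemP is produced and active.
Activator VelC is present, so *sibH* is transcribed.

ON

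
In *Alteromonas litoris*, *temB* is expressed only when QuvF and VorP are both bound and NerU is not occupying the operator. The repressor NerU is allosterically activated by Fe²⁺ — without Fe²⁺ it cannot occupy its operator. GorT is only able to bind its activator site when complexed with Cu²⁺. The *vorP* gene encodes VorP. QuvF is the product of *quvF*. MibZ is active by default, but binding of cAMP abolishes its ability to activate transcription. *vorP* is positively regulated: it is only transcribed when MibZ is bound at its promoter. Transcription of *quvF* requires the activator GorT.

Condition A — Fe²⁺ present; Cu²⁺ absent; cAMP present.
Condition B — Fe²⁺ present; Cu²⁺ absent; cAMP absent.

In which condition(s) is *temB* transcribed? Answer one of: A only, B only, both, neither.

Condition A:
Fe²⁺ is present, so NerU is active.
Cu²⁺ is absent, so GorT is inactive.
Required activator GorT is absent, so *quvF* is not transcribed.
So QuvF is not produced.
cAMP is present, so MibZ is inactive.
Required activator MibZ is absent, so *vorP* is not transcribed.
So VorP is not produced.
With repressor NerU bound, *temB* is not transcribed.
→ *temB* is OFF in A.
Condition B:
Fe²⁺ is present, so NerU is active.
Cu²⁺ is absent, so GorT is inactive.
Required activator GorT is absent, so *quvF* is not transcribed.
So QuvF is not produced.
cAMP is absent, so MibZ is active.
No repressor is bound and MibZ is active, so *vorP* is transcribed.
So VorP is produced and active.
With repressor NerU bound, *temB* is not transcribed.
→ *temB* is OFF in B.

neither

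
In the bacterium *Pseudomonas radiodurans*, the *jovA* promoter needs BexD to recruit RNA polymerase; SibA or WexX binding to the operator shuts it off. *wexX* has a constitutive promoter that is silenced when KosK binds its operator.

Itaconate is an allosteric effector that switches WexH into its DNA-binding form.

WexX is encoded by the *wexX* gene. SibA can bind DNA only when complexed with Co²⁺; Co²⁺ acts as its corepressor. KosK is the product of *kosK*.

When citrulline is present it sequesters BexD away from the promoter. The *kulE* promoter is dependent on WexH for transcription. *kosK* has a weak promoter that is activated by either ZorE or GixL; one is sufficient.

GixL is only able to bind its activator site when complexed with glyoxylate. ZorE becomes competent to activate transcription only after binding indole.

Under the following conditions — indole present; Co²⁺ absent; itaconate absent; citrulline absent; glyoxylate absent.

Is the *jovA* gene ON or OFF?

ON

Co²⁺ is absent, so SibA is inactive.
Indole is present, so ZorE is active.
Glyoxylate is absent, so GixL is inactive.
Activator ZorE is present, so *kosK* is transcribed.
So KosK is produced and active.
With repressor KosK bound, *wexX* is not transcribed.
So WexX is not produced.
Citrulline is absent, so BexD is active.
No repressor is bound and BexD is active, so *jovA* is transcribed.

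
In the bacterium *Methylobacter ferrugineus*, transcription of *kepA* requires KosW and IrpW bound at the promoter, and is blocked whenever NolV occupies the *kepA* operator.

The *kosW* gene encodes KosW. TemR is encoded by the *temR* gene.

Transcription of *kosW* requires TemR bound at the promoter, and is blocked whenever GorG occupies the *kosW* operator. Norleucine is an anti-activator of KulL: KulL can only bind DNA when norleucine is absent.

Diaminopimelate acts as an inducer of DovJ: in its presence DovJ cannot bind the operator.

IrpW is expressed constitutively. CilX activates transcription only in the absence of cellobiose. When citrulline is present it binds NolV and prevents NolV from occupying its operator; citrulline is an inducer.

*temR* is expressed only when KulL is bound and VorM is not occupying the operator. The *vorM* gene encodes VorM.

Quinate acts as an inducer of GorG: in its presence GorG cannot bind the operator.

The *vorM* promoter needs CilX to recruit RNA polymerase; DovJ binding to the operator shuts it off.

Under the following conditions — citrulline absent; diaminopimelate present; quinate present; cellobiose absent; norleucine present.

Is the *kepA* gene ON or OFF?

OFF

Citrulline is absent, so NolV is active.
Cellobiose is absent, so CilX is active.
Diaminopimelate is present, so DovJ is inactive.
No repressor is bound and CilX is active, so *vorM* is transcribed.
So VorM is produced and active.
Norleucine is present, so KulL is inactive.
With repressor VorM bound, *temR* is not transcribed.
So TemR is not produced.
Quinate is present, so GorG is inactive.
Required activator TemR is absent, so *kosW* is not transcribed.
So KosW is not produced.
IrpW is produced constitutively and is active.
With repressor NolV bound, *kepA* is not transcribed.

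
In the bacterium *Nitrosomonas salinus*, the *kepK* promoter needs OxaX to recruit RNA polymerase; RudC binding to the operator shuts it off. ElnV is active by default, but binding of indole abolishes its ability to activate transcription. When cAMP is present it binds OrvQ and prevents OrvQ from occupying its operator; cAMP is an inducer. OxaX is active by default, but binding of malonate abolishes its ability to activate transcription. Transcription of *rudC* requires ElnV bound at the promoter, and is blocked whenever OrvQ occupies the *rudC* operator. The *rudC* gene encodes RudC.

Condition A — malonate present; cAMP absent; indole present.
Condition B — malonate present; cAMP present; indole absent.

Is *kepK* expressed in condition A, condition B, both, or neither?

Condition A:
Malonate is present, so OxaX is inactive.
cAMP is absent, so OrvQ is active.
Indole is present, so ElnV is inactive.
With repressor OrvQ bound, *rudC* is not transcribed.
So RudC is not produced.
Required activator OxaX is absent, so *kepK* is not transcribed.
→ *kepK* is OFF in A.
Condition B:
Malonate is present, so OxaX is inactive.
cAMP is present, so OrvQ is inactive.
Indole is absent, so ElnV is active.
No repressor is bound and ElnV is active, so *rudC* is transcribed.
So RudC is produced and active.
With repressor RudC bound, *kepK* is not transcribed.
→ *kepK* is OFF in B.

neither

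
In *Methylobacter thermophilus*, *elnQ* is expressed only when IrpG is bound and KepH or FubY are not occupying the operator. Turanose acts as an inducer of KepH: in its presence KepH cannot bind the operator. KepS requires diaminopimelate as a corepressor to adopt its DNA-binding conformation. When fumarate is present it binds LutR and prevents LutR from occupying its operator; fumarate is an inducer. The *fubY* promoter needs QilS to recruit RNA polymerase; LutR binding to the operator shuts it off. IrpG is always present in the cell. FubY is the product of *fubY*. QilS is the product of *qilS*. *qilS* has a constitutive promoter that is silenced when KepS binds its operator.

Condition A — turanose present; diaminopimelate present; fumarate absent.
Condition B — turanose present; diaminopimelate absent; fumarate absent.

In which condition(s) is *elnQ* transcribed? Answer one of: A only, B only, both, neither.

Condition A:
Turanose is present, so KepH is inactive.
IrpG is produced constitutively and is active.
Diaminopimelate is present, so KepS is active.
With repressor KepS bound, *qilS* is not transcribed.
So QilS is not produced.
Fumarate is absent, so LutR is active.
With repressor LutR bound, *fubY* is not transcribed.
So FubY is not produced.
No repressor is bound and IrpG is active, so *elnQ* is transcribed.
→ *elnQ* is ON in A.
Condition B:
Turanose is present, so KepH is inactive.
IrpG is produced constitutively and is active.
Diaminopimelate is absent, so KepS is inactive.
With no repressor bound, *qilS* is transcribed.
So QilS is produced and active.
Fumarate is absent, so LutR is active.
With repressor LutR bound, *fubY* is not transcribed.
So FubY is not produced.
No repressor is bound and IrpG is active, so *elnQ* is transcribed.
→ *elnQ* is ON in B.

both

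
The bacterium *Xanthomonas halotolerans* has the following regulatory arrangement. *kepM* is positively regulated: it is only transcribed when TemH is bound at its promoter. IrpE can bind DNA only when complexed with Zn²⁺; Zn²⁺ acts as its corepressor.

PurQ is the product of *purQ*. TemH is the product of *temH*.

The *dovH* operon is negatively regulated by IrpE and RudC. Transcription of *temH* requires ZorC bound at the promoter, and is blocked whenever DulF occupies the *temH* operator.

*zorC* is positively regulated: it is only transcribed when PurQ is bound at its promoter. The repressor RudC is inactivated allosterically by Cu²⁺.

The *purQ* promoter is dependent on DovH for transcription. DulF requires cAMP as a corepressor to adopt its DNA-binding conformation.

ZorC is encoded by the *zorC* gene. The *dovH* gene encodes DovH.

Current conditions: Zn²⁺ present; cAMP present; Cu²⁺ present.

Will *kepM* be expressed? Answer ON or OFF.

Zn²⁺ is present, so IrpE is active.
Cu²⁺ is present, so RudC is inactive.
With repressor IrpE bound, *dovH* is not transcribed.
So DovH is not produced.
Required activator DovH is absent, so *purQ* is not transcribed.
So PurQ is not produced.
Required activator PurQ is absent, so *zorC* is not transcribed.
So ZorC is not produced.
cAMP is present, so DulF is active.
With repressor DulF bound, *temH* is not transcribed.
So TemH is not produced.
Required activator TemH is absent, so *kepM* is not transcribed.

OFF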